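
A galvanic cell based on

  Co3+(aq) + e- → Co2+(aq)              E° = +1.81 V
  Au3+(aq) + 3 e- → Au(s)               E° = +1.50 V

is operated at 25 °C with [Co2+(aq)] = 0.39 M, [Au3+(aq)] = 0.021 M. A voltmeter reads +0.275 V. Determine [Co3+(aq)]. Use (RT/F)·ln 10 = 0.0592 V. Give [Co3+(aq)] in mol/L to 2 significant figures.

With Co³⁺/Co²⁺ at the cathode and Au³⁺/Au at the anode, E°cell = +1.81 − (+1.50) = +0.31 V (n = 3).
Rearranging E = E° − (0.0592/n)·log Q gives log Q = 3(+0.31 − (+0.275))/0.0592 = 1.774.
Balancing electrons gives 3 Co3+(aq) + Au(s) → 3 Co2+(aq) + Au3+(aq); thus Q = ([Co2+(aq)]^3·[Au3+(aq)]) / [Co3+(aq)]^3.
Solving for the unknown gives log [Co3+(aq)] = −1.560, so [Co3+(aq)] ≈ 0.028 M.

0.028 M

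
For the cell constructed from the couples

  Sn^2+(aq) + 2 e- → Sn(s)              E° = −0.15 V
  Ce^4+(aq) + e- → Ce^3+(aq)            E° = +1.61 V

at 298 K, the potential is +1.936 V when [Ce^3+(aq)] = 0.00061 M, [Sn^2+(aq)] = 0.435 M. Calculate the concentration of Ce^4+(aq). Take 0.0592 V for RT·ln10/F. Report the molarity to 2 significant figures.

0.38 M

The Ce⁴⁺/Ce³⁺ couple has the larger reduction potential, so it is the cathode: E°cell = +1.61 − (−0.15) = +1.76 V and n = 2.
Since E = E° − (0.0592/n)·log Q, log Q = n(E° − E)/0.0592 = −5.946.
For 2 Ce^4+(aq) + Sn(s) → 2 Ce^3+(aq) + Sn^2+(aq), the reaction quotient is Q = ([Ce^3+(aq)]^2·[Sn^2+(aq)]) / [Ce^4+(aq)]^2.
Solving for the unknown gives log [Ce^4+(aq)] = −0.422, so [Ce^4+(aq)] ≈ 0.38 M.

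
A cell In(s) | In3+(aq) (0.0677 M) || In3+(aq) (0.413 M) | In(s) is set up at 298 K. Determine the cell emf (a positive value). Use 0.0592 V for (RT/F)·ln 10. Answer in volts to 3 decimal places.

0.015 V

For a concentration cell E°cell = 0, since both electrodes use the same couple.
The compartment with the higher In3+(aq) concentration (0.413 M) acts as the cathode; ions are reduced there and produced at the dilute (0.0677 M) anode.
With n = 3, Ecell = −(0.0592/3)·log([dilute]/[conc]) = −(0.0592/3)·log(0.0677/0.413) = +0.015 V.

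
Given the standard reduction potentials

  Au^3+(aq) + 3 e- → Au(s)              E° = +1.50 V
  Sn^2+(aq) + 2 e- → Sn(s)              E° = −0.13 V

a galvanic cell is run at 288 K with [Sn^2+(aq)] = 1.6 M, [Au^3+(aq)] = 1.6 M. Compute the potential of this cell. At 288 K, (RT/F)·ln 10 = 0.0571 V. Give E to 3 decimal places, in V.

+1.628 V

Au³⁺/Au is reduced (cathode, E° = +1.50 V) and Sn²⁺/Sn is oxidized (anode).
E°cell = E°cat − E°an = +1.50 − (−0.13) = +1.63 V; n = 6.
The balanced reaction is 2 Au^3+(aq) + 3 Sn(s) → 2 Au(s) + 3 Sn^2+(aq), so Q = [Sn^2+(aq)]^3 / [Au^3+(aq)]^2 = 1.6 and log Q = 0.204.
E = E° − (0.0571/n)·log Q = +1.63 − (0.0571/6)(0.204) = +1.628 V.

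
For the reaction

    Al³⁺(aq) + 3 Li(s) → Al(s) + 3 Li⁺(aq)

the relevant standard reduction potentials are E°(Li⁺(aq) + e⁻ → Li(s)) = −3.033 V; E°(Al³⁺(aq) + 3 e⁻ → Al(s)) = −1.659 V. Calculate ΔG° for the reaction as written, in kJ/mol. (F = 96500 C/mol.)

In the reaction as written Al³⁺(aq) is reduced, so the Al³⁺/Al couple is the cathode and Li⁺/Li is the anode.
E°cell = −1.659 − (−3.033) = +1.374 V; balancing electrons gives n = 3.
ΔG° = −nFE°cell = −(3)(96500)(+1.374) J/mol = −398 kJ/mol.

−398 kJ/mol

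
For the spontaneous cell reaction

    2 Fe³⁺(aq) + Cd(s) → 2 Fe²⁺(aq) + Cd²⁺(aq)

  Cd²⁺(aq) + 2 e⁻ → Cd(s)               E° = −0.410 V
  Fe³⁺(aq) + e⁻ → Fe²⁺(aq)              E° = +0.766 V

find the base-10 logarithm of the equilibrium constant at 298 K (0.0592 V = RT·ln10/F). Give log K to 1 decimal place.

log K = 39.7

The Fe³⁺/Fe²⁺ couple is reduced (cathode); E°cell = +0.766 − (−0.410) = +1.176 V with n = 2.
At equilibrium E = 0, so log K = nE°cell / 0.0592 = (2)(+1.176) / 0.0592 = 39.7.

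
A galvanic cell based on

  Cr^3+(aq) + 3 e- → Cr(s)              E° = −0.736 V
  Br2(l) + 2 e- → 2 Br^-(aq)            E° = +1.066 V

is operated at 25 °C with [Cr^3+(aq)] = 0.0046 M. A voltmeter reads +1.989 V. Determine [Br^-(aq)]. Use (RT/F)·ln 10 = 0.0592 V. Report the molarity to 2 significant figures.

0.0042 M

The Br₂/Br⁻ couple has the larger reduction potential, so it is the cathode: E°cell = +1.066 − (−0.736) = +1.802 V and n = 6.
From the Nernst equation, log Q = n(E° − E)/0.0592 = 6·(+1.802 − (+1.989))/0.0592 = −18.953.
The balanced reaction is 3 Br2(l) + 2 Cr(s) → 6 Br^-(aq) + 2 Cr^3+(aq), so Q = [Br^-(aq)]^6·[Cr^3+(aq)]^2.
Solving for the unknown gives log [Br^-(aq)] = −2.380, so [Br^-(aq)] ≈ 0.0042 M.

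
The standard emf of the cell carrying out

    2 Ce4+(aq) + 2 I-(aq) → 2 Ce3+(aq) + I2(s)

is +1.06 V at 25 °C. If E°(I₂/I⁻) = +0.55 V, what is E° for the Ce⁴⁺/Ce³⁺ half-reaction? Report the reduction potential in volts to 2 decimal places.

In the reaction as written the Ce⁴⁺/Ce³⁺ couple is reduced (cathode) and I₂/I⁻ is oxidized (anode), so E°cell = E°(Ce⁴⁺/Ce³⁺) − E°(I₂/I⁻).
E°(Ce⁴⁺/Ce³⁺) = E°cell + E°(anode) = +1.06 + (+0.55) = +1.61 V.

+1.61 V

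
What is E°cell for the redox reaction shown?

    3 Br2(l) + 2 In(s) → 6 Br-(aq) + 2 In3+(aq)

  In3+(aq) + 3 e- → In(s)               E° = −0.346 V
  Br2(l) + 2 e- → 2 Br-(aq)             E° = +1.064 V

In the reaction as written, Br2(l) is reduced (cathode) and In3+(aq) is produced by oxidation at the anode.
E°cell = E°(cathode) − E°(anode) = +1.064 − (−0.346) = +1.410 V.
The positive value indicates the reaction is spontaneous as written.

+1.410 V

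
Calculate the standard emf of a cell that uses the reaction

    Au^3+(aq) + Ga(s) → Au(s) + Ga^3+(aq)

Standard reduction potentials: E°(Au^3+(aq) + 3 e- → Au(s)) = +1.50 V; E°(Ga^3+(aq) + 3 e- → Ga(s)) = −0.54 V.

+2.04 V

In the reaction as written, Au^3+(aq) is reduced (cathode) and Ga^3+(aq) is produced by oxidation at the anode.
E°cell = E°(cathode) − E°(anode) = +1.50 − (−0.54) = +2.04 V.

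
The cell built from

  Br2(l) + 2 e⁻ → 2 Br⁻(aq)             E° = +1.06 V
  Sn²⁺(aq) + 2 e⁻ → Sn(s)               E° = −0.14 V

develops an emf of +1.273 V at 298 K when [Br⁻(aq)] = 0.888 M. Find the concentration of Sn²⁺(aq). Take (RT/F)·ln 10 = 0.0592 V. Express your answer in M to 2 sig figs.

0.0043 M

With Br₂/Br⁻ at the cathode and Sn²⁺/Sn at the anode, E°cell = +1.06 − (−0.14) = +1.20 V (n = 2).
Rearranging E = E° − (0.0592/n)·log Q gives log Q = 2(+1.20 − (+1.273))/0.0592 = −2.466.
For Br2(l) + Sn(s) → 2 Br⁻(aq) + Sn²⁺(aq), the reaction quotient is Q = [Br⁻(aq)]^2·[Sn²⁺(aq)].
Solving for the unknown gives log [Sn²⁺(aq)] = −2.363, so [Sn²⁺(aq)] ≈ 0.0043 M.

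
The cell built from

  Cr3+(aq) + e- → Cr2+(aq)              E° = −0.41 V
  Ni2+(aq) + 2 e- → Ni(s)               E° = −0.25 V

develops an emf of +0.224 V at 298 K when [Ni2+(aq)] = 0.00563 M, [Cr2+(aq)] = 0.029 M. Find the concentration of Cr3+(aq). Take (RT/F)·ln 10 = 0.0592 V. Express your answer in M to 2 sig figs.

0.00018 M

Ni²⁺/Ni is the cathode (higher E°); E°cell = −0.25 − (−0.41) = +0.16 V with n = 2.
Since E = E° − (0.0592/n)·log Q, log Q = n(E° − E)/0.0592 = −2.162.
For Ni2+(aq) + 2 Cr2+(aq) → Ni(s) + 2 Cr3+(aq), the reaction quotient is Q = [Cr3+(aq)]^2 / ([Ni2+(aq)]·[Cr2+(aq)]^2).
Solving for the unknown gives log [Cr3+(aq)] = −3.743, so [Cr3+(aq)] ≈ 0.00018 M.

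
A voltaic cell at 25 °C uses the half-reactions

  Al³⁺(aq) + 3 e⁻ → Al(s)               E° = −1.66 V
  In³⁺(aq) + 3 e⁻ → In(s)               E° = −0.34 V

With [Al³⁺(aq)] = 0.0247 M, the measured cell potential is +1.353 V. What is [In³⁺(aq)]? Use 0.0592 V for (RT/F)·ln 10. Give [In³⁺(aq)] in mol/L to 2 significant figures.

With In³⁺/In at the cathode and Al³⁺/Al at the anode, E°cell = −0.34 − (−1.66) = +1.32 V (n = 3).
From the Nernst equation, log Q = n(E° − E)/0.0592 = 3·(+1.32 − (+1.353))/0.0592 = −1.672.
Balancing electrons gives In³⁺(aq) + Al(s) → In(s) + Al³⁺(aq); thus Q = [Al³⁺(aq)] / [In³⁺(aq)].
Substituting the known concentrations and solving, log [In³⁺(aq)] = 0.065 and [In³⁺(aq)] = 1.2 M.

1.2 M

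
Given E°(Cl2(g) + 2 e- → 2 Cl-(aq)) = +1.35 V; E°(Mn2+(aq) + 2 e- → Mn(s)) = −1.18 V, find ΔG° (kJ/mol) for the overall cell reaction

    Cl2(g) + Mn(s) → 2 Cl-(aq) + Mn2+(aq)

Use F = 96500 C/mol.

−488 kJ/mol

In the reaction as written Cl2(g) is reduced, so the Cl₂/Cl⁻ couple is the cathode and Mn²⁺/Mn is the anode.
E°cell = +1.35 − (−1.18) = +2.53 V; balancing electrons gives n = 2.
ΔG° = −nFE°cell = −(2)(96500)(+2.53) J/mol = −488 kJ/mol.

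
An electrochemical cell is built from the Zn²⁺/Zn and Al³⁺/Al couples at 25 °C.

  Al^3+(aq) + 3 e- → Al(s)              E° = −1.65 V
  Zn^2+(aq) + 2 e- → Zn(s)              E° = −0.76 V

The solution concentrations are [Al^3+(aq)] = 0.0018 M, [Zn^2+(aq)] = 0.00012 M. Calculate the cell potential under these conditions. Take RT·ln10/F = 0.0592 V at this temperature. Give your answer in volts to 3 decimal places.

+0.828 V

The Zn²⁺/Zn couple has the more positive E°, so it is the cathode; Al³⁺/Al is the anode.
E°cell = −0.76 − (−1.65) = +0.89 V, with n = 6 electrons transferred.
The balanced reaction is 3 Zn^2+(aq) + 2 Al(s) → 3 Zn(s) + 2 Al^3+(aq), so Q = [Al^3+(aq)]^2 / [Zn^2+(aq)]^3 = 1.87×10^6 and log Q = 6.273.
By the Nernst equation, E = +0.89 − (0.0592/6)·(6.273) = +0.828 V.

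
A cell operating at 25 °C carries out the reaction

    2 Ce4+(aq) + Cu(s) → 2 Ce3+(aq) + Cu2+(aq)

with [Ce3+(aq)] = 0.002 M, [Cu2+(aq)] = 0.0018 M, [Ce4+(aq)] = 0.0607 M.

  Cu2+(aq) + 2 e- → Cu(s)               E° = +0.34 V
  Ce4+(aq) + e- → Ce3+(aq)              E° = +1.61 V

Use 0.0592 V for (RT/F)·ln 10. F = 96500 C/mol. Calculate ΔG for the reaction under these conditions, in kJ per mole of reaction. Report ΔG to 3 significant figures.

E°cell = +1.61 − (+0.34) = +1.27 V; the balanced reaction transfers n = 2 electrons.
The reaction quotient is ([Ce3+(aq)]^2·[Cu2+(aq)]) / [Ce4+(aq)]^2 = 1.95×10^−6; by Nernst, E = +1.27 − (0.0592/2)(−5.709) = +1.4390 V.
ΔG = −nFE = −(2)(96500)(+1.4390) J/mol = −278 kJ/mol.

−278 kJ/mol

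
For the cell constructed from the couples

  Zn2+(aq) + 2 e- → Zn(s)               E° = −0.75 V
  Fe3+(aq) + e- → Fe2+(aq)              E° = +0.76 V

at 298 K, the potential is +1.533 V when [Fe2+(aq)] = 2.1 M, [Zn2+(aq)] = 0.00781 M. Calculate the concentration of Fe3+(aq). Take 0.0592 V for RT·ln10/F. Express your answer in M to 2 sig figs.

0.45 M

With Fe³⁺/Fe²⁺ at the cathode and Zn²⁺/Zn at the anode, E°cell = +0.76 − (−0.75) = +1.51 V (n = 2).
Since E = E° − (0.0592/n)·log Q, log Q = n(E° − E)/0.0592 = −0.777.
Balancing electrons gives 2 Fe3+(aq) + Zn(s) → 2 Fe2+(aq) + Zn2+(aq); thus Q = ([Fe2+(aq)]^2·[Zn2+(aq)]) / [Fe3+(aq)]^2.
Isolating [Fe3+(aq)] in Q = 10^{−0.777} yields log [Fe3+(aq)] = −0.343, i.e. 0.45 M.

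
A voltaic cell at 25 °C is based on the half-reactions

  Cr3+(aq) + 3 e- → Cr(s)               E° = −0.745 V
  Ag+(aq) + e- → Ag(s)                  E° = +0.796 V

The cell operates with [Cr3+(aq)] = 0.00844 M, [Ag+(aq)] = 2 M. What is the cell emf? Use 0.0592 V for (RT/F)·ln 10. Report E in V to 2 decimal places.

+1.60 V

Since E°(Ag⁺/Ag) > E°(Cr³⁺/Cr), Ag⁺/Ag serves as the cathode.
The standard potential is +0.796 − (−0.745) = +1.541 V and the balanced reaction transfers n = 3 electrons.
The balanced reaction is 3 Ag+(aq) + Cr(s) → 3 Ag(s) + Cr3+(aq), so Q = [Cr3+(aq)] / [Ag+(aq)]^3 = 0.00105 and log Q = −2.977.
E = E° − (0.0592/n)·log Q = +1.541 − (0.0592/3)(−2.977) = +1.60 V.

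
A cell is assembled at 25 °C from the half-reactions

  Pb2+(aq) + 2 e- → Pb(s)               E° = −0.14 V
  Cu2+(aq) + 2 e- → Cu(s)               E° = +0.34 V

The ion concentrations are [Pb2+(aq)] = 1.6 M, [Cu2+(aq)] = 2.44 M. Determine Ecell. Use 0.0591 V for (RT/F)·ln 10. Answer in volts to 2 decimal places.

+0.49 V

Since E°(Cu²⁺/Cu) > E°(Pb²⁺/Pb), Cu²⁺/Cu serves as the cathode.
E°cell = +0.34 − (−0.14) = +0.48 V, with n = 2 electrons transferred.
The balanced reaction is Cu2+(aq) + Pb(s) → Cu(s) + Pb2+(aq), so Q = [Pb2+(aq)] / [Cu2+(aq)] = 0.656 and log Q = −0.183.
E = E° − (0.0591/n)·log Q = +0.48 − (0.0591/2)(−0.183) = +0.49 V.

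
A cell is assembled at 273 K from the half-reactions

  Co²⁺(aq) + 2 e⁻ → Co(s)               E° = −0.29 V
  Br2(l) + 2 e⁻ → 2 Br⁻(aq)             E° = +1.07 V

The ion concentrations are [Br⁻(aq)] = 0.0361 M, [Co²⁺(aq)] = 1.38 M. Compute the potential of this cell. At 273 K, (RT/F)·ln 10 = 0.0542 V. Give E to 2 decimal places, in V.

+1.43 V

Since E°(Br₂/Br⁻) > E°(Co²⁺/Co), Br₂/Br⁻ serves as the cathode.
E°cell = +1.07 − (−0.29) = +1.36 V, with n = 2 electrons transferred.
Balancing gives Br2(l) + Co(s) → 2 Br⁻(aq) + Co²⁺(aq); hence Q = [Br⁻(aq)]^2·[Co²⁺(aq)] = 0.0018 (log Q = −2.745).
By the Nernst equation, E = +1.36 − (0.0542/2)·(−2.745) = +1.43 V.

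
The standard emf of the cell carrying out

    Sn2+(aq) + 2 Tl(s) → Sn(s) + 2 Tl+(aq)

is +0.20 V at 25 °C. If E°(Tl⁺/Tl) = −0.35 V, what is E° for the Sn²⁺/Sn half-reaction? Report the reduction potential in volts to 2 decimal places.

In the reaction as written the Sn²⁺/Sn couple is reduced (cathode) and Tl⁺/Tl is oxidized (anode), so E°cell = E°(Sn²⁺/Sn) − E°(Tl⁺/Tl).
E°(Sn²⁺/Sn) = E°cell + E°(anode) = +0.20 + (−0.35) = −0.15 V.

−0.15 V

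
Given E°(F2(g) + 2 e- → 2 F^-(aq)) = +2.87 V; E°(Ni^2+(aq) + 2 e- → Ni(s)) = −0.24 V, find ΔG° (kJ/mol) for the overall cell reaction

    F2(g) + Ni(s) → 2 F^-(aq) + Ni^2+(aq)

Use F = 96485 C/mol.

−600 kJ/mol

In the reaction as written F2(g) is reduced, so the F₂/F⁻ couple is the cathode and Ni²⁺/Ni is the anode.
E°cell = +2.87 − (−0.24) = +3.11 V; balancing electrons gives n = 2.
ΔG° = −nFE°cell = −(2)(96485)(+3.11) J/mol = −600 kJ/mol.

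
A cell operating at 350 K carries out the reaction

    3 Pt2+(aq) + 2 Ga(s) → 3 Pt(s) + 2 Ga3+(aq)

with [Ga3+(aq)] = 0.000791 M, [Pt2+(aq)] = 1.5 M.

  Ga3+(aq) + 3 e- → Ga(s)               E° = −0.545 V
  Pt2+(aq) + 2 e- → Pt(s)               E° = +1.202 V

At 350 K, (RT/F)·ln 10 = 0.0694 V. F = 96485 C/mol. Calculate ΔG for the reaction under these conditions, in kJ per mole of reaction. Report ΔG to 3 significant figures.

−1060 kJ/mol

The standard cell potential is +1.202 − (−0.545) = +1.747 V, with n = 6 electrons in the balanced equation.
The reaction quotient is [Ga3+(aq)]^2 / [Pt2+(aq)]^3 = 1.85×10^−7; by Nernst, E = +1.747 − (0.0694/6)(−6.732) = +1.8249 V.
ΔG = −nFE = −(6)(96485)(+1.8249) J/mol = −1060 kJ/mol.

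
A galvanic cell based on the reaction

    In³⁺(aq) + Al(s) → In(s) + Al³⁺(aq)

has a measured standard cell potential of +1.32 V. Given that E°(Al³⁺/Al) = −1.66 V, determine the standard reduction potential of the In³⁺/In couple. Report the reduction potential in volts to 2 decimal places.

In the reaction as written the In³⁺/In couple is reduced (cathode) and Al³⁺/Al is oxidized (anode), so E°cell = E°(In³⁺/In) − E°(Al³⁺/Al).
E°(In³⁺/In) = E°cell + E°(anode) = +1.32 + (−1.66) = −0.34 V.

−0.34 V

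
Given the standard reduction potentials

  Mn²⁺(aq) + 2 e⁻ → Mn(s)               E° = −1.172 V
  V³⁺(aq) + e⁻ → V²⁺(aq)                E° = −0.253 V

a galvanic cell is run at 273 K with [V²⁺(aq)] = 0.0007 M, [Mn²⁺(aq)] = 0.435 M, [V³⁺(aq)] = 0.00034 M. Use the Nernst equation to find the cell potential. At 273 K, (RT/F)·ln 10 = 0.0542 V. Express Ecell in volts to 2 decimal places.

+0.91 V

V³⁺/V²⁺ is reduced (cathode, E° = −0.253 V) and Mn²⁺/Mn is oxidized (anode).
E°cell = −0.253 − (−1.172) = +0.919 V, with n = 2 electrons transferred.
For the overall reaction 2 V³⁺(aq) + Mn(s) → 2 V²⁺(aq) + Mn²⁺(aq), Q = ([V²⁺(aq)]^2·[Mn²⁺(aq)]) / [V³⁺(aq)]^2 = 1.84, giving log Q = 0.266.
E = E° − (0.0542/n)·log Q = +0.919 − (0.0542/2)(0.266) = +0.91 V.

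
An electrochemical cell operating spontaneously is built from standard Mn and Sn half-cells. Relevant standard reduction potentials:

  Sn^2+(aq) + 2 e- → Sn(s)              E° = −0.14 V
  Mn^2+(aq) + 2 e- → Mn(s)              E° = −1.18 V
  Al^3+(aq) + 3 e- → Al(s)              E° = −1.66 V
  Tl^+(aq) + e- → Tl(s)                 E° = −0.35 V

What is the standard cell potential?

+1.04 V

The Sn²⁺/Sn couple has the higher E°, so Sn ion is reduced (cathode) and Mn is oxidized (anode).
E°cell = E°(cathode) − E°(anode) = −0.14 − (−1.18) = +1.04 V.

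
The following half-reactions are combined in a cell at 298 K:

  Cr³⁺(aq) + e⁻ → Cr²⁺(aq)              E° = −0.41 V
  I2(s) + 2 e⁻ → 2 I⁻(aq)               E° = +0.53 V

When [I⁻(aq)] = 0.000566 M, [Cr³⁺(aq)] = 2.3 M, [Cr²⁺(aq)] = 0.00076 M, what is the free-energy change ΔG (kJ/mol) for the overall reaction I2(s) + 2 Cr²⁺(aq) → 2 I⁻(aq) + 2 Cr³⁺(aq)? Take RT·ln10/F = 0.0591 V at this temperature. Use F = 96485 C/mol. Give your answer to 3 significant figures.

With I₂/I⁻ reduced at the cathode, E°cell = +0.53 − (−0.41) = +0.94 V and n = 2.
Here Q = ([I⁻(aq)]^2·[Cr³⁺(aq)]^2) / [Cr²⁺(aq)]^2 = 2.93 (log Q = 0.467), giving E = +0.94 − (0.0591/2)·(0.467) = +0.9262 V.
Finally ΔG = −nFE = −(2)(96485 C/mol)(+0.9262 V) = −179 kJ/mol.

−179 kJ/mol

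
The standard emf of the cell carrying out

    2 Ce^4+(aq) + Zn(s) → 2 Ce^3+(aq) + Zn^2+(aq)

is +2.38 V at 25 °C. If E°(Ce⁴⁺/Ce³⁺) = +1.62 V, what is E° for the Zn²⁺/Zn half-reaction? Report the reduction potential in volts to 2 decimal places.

In the reaction as written the Ce⁴⁺/Ce³⁺ couple is reduced (cathode) and Zn²⁺/Zn is oxidized (anode), so E°cell = E°(Ce⁴⁺/Ce³⁺) − E°(Zn²⁺/Zn).
E°(Zn²⁺/Zn) = E°(cathode) − E°cell = +1.62 − (+2.38) = −0.76 V.

−0.76 V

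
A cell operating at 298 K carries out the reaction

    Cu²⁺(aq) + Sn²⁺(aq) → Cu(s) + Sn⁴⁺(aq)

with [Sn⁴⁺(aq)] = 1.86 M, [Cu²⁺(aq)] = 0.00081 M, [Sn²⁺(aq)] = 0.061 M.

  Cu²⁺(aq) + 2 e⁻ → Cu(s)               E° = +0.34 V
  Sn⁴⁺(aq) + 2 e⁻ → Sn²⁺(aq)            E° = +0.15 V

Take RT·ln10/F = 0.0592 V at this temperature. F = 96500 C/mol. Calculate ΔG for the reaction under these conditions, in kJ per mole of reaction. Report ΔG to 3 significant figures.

E°cell = +0.34 − (+0.15) = +0.19 V; the balanced reaction transfers n = 2 electrons.
Q = [Sn⁴⁺(aq)] / ([Cu²⁺(aq)]·[Sn²⁺(aq)]) = 3.76×10^4, so log Q = 4.576 and E = +0.19 − (0.0592/2)(4.576) = +0.0546 V.
ΔG = −nFE = −(2)(96500)(+0.0546) J/mol = −10.5 kJ/mol.

−10.5 kJ/mol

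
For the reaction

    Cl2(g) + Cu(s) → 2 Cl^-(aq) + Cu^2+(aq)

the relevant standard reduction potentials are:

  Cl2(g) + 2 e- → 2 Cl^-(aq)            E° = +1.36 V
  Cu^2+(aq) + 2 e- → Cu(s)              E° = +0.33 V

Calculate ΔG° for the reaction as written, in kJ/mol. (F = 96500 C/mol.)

In the reaction as written Cl2(g) is reduced, so the Cl₂/Cl⁻ couple is the cathode and Cu²⁺/Cu is the anode.
E°cell = +1.36 − (+0.33) = +1.03 V; balancing electrons gives n = 2.
ΔG° = −nFE°cell = −(2)(96500)(+1.03) J/mol = −199 kJ/mol.

−199 kJ/mol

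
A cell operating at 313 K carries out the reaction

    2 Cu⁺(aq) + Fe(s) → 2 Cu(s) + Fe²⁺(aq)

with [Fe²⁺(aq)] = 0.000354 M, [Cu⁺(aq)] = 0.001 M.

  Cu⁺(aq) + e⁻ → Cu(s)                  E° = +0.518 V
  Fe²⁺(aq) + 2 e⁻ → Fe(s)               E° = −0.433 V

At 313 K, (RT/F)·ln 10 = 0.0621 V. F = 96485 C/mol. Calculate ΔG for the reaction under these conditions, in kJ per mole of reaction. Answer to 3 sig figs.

−168 kJ/mol

The standard cell potential is +0.518 − (−0.433) = +0.951 V, with n = 2 electrons in the balanced equation.
Here Q = [Fe²⁺(aq)] / [Cu⁺(aq)]^2 = 354 (log Q = 2.549), giving E = +0.951 − (0.0621/2)·(2.549) = +0.8719 V.
ΔG = −nFE = −(2)(96485)(+0.8719) J/mol = −168 kJ/mol.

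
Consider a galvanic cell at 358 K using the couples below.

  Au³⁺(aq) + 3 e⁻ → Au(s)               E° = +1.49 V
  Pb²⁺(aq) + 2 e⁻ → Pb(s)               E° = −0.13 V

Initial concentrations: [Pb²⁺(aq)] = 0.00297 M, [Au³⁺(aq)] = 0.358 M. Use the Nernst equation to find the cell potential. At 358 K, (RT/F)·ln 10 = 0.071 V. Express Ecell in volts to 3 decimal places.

Since E°(Au³⁺/Au) > E°(Pb²⁺/Pb), Au³⁺/Au serves as the cathode.
E°cell = +1.49 − (−0.13) = +1.62 V, with n = 6 electrons transferred.
Balancing gives 2 Au³⁺(aq) + 3 Pb(s) → 2 Au(s) + 3 Pb²⁺(aq); hence Q = [Pb²⁺(aq)]^3 / [Au³⁺(aq)]^2 = 2.04×10^−7 (log Q = −6.689).
Applying E = E° − (RT ln10/nF)·log Q gives +1.62 − (0.071/6)(−6.689) = +1.699 V.

+1.699 V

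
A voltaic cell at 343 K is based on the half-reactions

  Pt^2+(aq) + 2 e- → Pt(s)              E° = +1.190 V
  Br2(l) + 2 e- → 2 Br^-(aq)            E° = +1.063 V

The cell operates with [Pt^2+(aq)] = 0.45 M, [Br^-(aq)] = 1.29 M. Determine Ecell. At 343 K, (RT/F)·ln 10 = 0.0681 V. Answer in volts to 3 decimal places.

The Pt²⁺/Pt couple has the more positive E°, so it is the cathode; Br₂/Br⁻ is the anode.
The standard potential is +1.190 − (+1.063) = +0.127 V and the balanced reaction transfers n = 2 electrons.
Balancing gives Pt^2+(aq) + 2 Br^-(aq) → Pt(s) + Br2(l); hence Q = 1 / ([Pt^2+(aq)]·[Br^-(aq)]^2) = 1.34 (log Q = 0.126).
E = E° − (0.0681/n)·log Q = +0.127 − (0.0681/2)(0.126) = +0.123 V.

+0.123 V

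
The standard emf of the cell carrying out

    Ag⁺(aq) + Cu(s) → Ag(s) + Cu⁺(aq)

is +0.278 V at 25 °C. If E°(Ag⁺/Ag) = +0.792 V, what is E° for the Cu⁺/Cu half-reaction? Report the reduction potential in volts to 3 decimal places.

In the reaction as written the Ag⁺/Ag couple is reduced (cathode) and Cu⁺/Cu is oxidized (anode), so E°cell = E°(Ag⁺/Ag) − E°(Cu⁺/Cu).
E°(Cu⁺/Cu) = E°(cathode) − E°cell = +0.792 − (+0.278) = +0.514 V.

+0.514 V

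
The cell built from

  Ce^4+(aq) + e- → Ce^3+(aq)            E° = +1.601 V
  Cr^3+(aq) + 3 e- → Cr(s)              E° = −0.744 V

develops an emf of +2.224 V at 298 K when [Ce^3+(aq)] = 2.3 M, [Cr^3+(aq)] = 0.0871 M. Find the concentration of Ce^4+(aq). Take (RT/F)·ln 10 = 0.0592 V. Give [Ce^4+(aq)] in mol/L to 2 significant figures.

With Ce⁴⁺/Ce³⁺ at the cathode and Cr³⁺/Cr at the anode, E°cell = +1.601 − (−0.744) = +2.345 V (n = 3).
Rearranging E = E° − (0.0592/n)·log Q gives log Q = 3(+2.345 − (+2.224))/0.0592 = 6.132.
Balancing electrons gives 3 Ce^4+(aq) + Cr(s) → 3 Ce^3+(aq) + Cr^3+(aq); thus Q = ([Ce^3+(aq)]^3·[Cr^3+(aq)]) / [Ce^4+(aq)]^3.
Solving for the unknown gives log [Ce^4+(aq)] = −2.036, so [Ce^4+(aq)] ≈ 0.0092 M.

0.0092 M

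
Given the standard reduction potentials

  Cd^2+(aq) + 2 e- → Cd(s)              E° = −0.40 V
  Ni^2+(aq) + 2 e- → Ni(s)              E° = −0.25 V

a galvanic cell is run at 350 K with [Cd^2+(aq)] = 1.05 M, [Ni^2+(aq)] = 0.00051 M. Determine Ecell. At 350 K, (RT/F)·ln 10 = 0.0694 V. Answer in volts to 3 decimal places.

+0.035 V

The Ni²⁺/Ni couple has the more positive E°, so it is the cathode; Cd²⁺/Cd is the anode.
The standard potential is −0.25 − (−0.40) = +0.15 V and the balanced reaction transfers n = 2 electrons.
For the overall reaction Ni^2+(aq) + Cd(s) → Ni(s) + Cd^2+(aq), Q = [Cd^2+(aq)] / [Ni^2+(aq)] = 2.06×10^3, giving log Q = 3.314.
E = E° − (0.0694/n)·log Q = +0.15 − (0.0694/2)(3.314) = +0.035 V.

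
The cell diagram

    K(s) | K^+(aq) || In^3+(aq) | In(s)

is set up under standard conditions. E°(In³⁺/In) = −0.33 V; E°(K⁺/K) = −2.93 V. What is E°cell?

By convention the left-hand electrode in cell notation is the anode (oxidation) and the right-hand electrode is the cathode (reduction).
E°cell = E°(right) − E°(left) = −0.33 − (−2.93) = +2.60 V.

+2.60 V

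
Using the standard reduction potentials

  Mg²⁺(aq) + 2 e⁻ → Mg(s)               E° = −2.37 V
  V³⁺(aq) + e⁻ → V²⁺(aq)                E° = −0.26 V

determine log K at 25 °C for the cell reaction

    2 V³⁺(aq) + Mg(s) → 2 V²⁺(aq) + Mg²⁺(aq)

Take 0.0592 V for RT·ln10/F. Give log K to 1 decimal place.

log K = 71.3

The V³⁺/V²⁺ couple is reduced (cathode); E°cell = −0.26 − (−2.37) = +2.11 V with n = 2.
At equilibrium E = 0, so log K = nE°cell / 0.0592 = (2)(+2.11) / 0.0592 = 71.3.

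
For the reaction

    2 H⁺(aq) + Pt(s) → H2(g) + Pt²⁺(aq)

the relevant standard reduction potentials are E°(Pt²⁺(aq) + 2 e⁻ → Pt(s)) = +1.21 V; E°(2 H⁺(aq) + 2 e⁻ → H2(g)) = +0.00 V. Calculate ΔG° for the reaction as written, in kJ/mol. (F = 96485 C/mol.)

In the reaction as written H⁺(aq) is reduced, so the 2H⁺/H₂ couple is the cathode and Pt²⁺/Pt is the anode.
E°cell = +0.00 − (+1.21) = −1.21 V; balancing electrons gives n = 2.
ΔG° = −nFE°cell = −(2)(96485)(−1.21) J/mol = +233 kJ/mol.

+233 kJ/mol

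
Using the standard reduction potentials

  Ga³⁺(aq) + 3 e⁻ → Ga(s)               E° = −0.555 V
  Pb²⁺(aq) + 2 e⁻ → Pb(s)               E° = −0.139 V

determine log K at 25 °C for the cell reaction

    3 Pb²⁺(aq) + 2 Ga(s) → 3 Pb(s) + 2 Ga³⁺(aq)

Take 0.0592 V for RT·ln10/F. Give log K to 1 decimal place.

The Pb²⁺/Pb couple is reduced (cathode); E°cell = −0.139 − (−0.555) = +0.416 V with n = 6.
At equilibrium E = 0, so log K = nE°cell / 0.0592 = (6)(+0.416) / 0.0592 = 42.2.

log K = 42.2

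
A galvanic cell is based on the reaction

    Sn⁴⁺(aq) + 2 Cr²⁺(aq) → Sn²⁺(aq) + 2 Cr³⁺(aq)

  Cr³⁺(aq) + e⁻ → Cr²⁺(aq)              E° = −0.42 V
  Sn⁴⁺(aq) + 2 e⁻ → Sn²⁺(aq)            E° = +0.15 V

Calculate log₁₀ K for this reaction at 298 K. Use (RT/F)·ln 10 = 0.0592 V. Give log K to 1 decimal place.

The Sn⁴⁺/Sn²⁺ couple is reduced (cathode); E°cell = +0.15 − (−0.42) = +0.57 V with n = 2.
At equilibrium E = 0, so log K = nE°cell / 0.0592 = (2)(+0.57) / 0.0592 = 19.3.

log K = 19.3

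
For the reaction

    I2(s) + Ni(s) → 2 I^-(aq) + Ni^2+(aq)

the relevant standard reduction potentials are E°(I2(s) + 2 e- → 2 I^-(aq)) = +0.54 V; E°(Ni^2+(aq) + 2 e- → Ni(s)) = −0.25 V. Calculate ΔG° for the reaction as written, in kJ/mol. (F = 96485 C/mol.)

−152 kJ/mol

In the reaction as written I2(s) is reduced, so the I₂/I⁻ couple is the cathode and Ni²⁺/Ni is the anode.
E°cell = +0.54 − (−0.25) = +0.79 V; balancing electrons gives n = 2.
ΔG° = −nFE°cell = −(2)(96485)(+0.79) J/mol = −152 kJ/mol.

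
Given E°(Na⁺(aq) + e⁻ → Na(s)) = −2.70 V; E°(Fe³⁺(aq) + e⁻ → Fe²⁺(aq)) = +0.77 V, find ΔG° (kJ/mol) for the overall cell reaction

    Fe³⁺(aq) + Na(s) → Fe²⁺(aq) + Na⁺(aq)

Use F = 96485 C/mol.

In the reaction as written Fe³⁺(aq) is reduced, so the Fe³⁺/Fe²⁺ couple is the cathode and Na⁺/Na is the anode.
E°cell = +0.77 − (−2.70) = +3.47 V; balancing electrons gives n = 1.
ΔG° = −nFE°cell = −(1)(96485)(+3.47) J/mol = −335 kJ/mol.

−335 kJ/mol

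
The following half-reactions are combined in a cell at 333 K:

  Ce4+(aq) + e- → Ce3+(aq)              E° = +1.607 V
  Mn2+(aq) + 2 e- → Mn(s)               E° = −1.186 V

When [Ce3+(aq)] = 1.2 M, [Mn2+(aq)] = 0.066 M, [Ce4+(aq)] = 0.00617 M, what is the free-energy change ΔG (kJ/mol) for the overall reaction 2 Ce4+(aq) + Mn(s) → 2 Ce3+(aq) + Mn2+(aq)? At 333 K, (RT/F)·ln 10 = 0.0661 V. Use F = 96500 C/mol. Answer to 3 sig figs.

−517 kJ/mol

With Ce⁴⁺/Ce³⁺ reduced at the cathode, E°cell = +1.607 − (−1.186) = +2.793 V and n = 2.
Here Q = ([Ce3+(aq)]^2·[Mn2+(aq)]) / [Ce4+(aq)]^2 = 2.5×10^3 (log Q = 3.397), giving E = +2.793 − (0.0661/2)·(3.397) = +2.6807 V.
Then ΔG = −nFE = −2 × 96500 × +2.6807 J/mol = −517 kJ/mol.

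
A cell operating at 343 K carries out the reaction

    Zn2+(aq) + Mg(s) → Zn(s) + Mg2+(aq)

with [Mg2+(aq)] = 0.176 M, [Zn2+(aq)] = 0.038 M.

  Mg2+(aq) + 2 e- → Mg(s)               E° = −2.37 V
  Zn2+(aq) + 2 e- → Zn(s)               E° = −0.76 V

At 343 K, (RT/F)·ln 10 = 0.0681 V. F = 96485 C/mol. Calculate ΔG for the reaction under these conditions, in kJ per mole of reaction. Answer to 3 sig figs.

−306 kJ/mol

With Zn²⁺/Zn reduced at the cathode, E°cell = −0.76 − (−2.37) = +1.61 V and n = 2.
Q = [Mg2+(aq)] / [Zn2+(aq)] = 4.63, so log Q = 0.666 and E = +1.61 − (0.0681/2)(0.666) = +1.5873 V.
Then ΔG = −nFE = −2 × 96485 × +1.5873 J/mol = −306 kJ/mol.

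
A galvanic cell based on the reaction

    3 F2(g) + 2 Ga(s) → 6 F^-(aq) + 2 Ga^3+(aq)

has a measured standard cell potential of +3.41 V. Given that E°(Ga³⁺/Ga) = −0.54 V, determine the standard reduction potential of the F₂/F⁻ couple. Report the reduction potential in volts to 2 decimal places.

In the reaction as written the F₂/F⁻ couple is reduced (cathode) and Ga³⁺/Ga is oxidized (anode), so E°cell = E°(F₂/F⁻) − E°(Ga³⁺/Ga).
E°(F₂/F⁻) = E°cell + E°(anode) = +3.41 + (−0.54) = +2.87 V.

+2.87 V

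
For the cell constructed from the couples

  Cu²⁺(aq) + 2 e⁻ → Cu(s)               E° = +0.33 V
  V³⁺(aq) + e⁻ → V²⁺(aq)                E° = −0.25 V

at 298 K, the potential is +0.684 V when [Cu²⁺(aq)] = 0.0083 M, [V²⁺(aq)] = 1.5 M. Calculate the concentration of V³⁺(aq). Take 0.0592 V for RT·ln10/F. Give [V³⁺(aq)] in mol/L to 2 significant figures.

0.0024 M

With Cu²⁺/Cu at the cathode and V³⁺/V²⁺ at the anode, E°cell = +0.33 − (−0.25) = +0.58 V (n = 2).
Since E = E° − (0.0592/n)·log Q, log Q = n(E° − E)/0.0592 = −3.514.
Balancing electrons gives Cu²⁺(aq) + 2 V²⁺(aq) → Cu(s) + 2 V³⁺(aq); thus Q = [V³⁺(aq)]^2 / ([Cu²⁺(aq)]·[V²⁺(aq)]^2).
Solving for the unknown gives log [V³⁺(aq)] = −2.621, so [V³⁺(aq)] ≈ 0.0024 M.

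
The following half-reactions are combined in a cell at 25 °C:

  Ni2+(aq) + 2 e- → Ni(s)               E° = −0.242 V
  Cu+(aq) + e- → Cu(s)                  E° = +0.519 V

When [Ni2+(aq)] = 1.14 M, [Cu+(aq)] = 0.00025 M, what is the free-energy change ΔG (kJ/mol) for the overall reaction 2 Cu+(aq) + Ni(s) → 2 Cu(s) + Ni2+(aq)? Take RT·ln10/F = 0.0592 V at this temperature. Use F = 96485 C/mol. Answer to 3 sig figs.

The standard cell potential is +0.519 − (−0.242) = +0.761 V, with n = 2 electrons in the balanced equation.
Q = [Ni2+(aq)] / [Cu+(aq)]^2 = 1.82×10^7, so log Q = 7.261 and E = +0.761 − (0.0592/2)(7.261) = +0.5461 V.
ΔG = −nFE = −(2)(96485)(+0.5461) J/mol = −105 kJ/mol.

−105 kJ/mol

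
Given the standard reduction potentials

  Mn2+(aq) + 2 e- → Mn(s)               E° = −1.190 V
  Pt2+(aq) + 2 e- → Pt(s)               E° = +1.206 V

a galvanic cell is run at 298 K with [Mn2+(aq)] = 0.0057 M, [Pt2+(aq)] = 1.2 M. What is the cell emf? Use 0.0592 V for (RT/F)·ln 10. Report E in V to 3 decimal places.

+2.465 V

Since E°(Pt²⁺/Pt) > E°(Mn²⁺/Mn), Pt²⁺/Pt serves as the cathode.
E°cell = E°cat − E°an = +1.206 − (−1.190) = +2.396 V; n = 2.
For the overall reaction Pt2+(aq) + Mn(s) → Pt(s) + Mn2+(aq), Q = [Mn2+(aq)] / [Pt2+(aq)] = 0.00475, giving log Q = −2.323.
Applying E = E° − (RT ln10/nF)·log Q gives +2.396 − (0.0592/2)(−2.323) = +2.465 V.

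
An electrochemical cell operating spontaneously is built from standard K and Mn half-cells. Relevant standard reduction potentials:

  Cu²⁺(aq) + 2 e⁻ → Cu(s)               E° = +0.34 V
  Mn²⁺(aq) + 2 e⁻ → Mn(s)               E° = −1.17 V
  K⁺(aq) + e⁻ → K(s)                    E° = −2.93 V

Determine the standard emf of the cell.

Of the two couples in this cell, the one with the more positive reduction potential is reduced at the cathode: here that is Mn²⁺/Mn (−1.17 V); K⁺/K (−2.93 V) is the anode.
E°cell = E°(cathode) − E°(anode) = −1.17 − (−2.93) = +1.76 V.

+1.76 V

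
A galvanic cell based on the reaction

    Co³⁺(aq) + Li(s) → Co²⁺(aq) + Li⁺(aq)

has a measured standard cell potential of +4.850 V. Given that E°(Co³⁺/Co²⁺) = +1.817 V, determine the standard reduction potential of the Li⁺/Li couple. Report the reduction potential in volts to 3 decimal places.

In the reaction as written the Co³⁺/Co²⁺ couple is reduced (cathode) and Li⁺/Li is oxidized (anode), so E°cell = E°(Co³⁺/Co²⁺) − E°(Li⁺/Li).
E°(Li⁺/Li) = E°(cathode) − E°cell = +1.817 − (+4.850) = −3.033 V.

−3.033 V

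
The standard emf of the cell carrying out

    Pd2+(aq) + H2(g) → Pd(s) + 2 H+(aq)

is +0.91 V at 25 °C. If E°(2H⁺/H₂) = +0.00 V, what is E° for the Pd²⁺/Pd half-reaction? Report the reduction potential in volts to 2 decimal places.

+0.91 V

In the reaction as written the Pd²⁺/Pd couple is reduced (cathode) and 2H⁺/H₂ is oxidized (anode), so E°cell = E°(Pd²⁺/Pd) − E°(2H⁺/H₂).
E°(Pd²⁺/Pd) = E°cell + E°(anode) = +0.91 + (+0.00) = +0.91 V.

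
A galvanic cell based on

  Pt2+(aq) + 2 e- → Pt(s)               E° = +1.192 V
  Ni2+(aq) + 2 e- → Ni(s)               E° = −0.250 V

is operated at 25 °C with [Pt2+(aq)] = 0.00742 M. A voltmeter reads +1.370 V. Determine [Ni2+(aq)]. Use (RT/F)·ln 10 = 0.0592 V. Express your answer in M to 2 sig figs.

The Pt²⁺/Pt couple has the larger reduction potential, so it is the cathode: E°cell = +1.192 − (−0.250) = +1.442 V and n = 2.
From the Nernst equation, log Q = n(E° − E)/0.0592 = 2·(+1.442 − (+1.370))/0.0592 = 2.432.
Balancing electrons gives Pt2+(aq) + Ni(s) → Pt(s) + Ni2+(aq); thus Q = [Ni2+(aq)] / [Pt2+(aq)].
Isolating [Ni2+(aq)] in Q = 10^{2.432} yields log [Ni2+(aq)] = 0.302, i.e. 2.0 M.

2.0 M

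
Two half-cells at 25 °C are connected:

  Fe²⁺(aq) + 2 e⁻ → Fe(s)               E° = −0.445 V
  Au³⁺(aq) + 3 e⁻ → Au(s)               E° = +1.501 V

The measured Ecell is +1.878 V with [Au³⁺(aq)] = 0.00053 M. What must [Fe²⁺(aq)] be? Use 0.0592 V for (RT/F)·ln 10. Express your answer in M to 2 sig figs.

1.3 M

The Au³⁺/Au couple has the larger reduction potential, so it is the cathode: E°cell = +1.501 − (−0.445) = +1.946 V and n = 6.
From the Nernst equation, log Q = n(E° − E)/0.0592 = 6·(+1.946 − (+1.878))/0.0592 = 6.892.
Balancing electrons gives 2 Au³⁺(aq) + 3 Fe(s) → 2 Au(s) + 3 Fe²⁺(aq); thus Q = [Fe²⁺(aq)]^3 / [Au³⁺(aq)]^2.
Substituting the known concentrations and solving, log [Fe²⁺(aq)] = 0.114 and [Fe²⁺(aq)] = 1.3 M.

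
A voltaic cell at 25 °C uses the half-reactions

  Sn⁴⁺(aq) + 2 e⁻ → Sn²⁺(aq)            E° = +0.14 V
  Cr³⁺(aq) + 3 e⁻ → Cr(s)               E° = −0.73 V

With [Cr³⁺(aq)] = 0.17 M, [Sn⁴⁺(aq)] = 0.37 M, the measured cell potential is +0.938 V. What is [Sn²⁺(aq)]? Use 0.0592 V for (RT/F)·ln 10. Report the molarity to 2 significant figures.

0.0061 M

The Sn⁴⁺/Sn²⁺ couple has the larger reduction potential, so it is the cathode: E°cell = +0.14 − (−0.73) = +0.87 V and n = 6.
From the Nernst equation, log Q = n(E° − E)/0.0592 = 6·(+0.87 − (+0.938))/0.0592 = −6.892.
For 3 Sn⁴⁺(aq) + 2 Cr(s) → 3 Sn²⁺(aq) + 2 Cr³⁺(aq), the reaction quotient is Q = ([Sn²⁺(aq)]^3·[Cr³⁺(aq)]^2) / [Sn⁴⁺(aq)]^3.
Solving for the unknown gives log [Sn²⁺(aq)] = −2.216, so [Sn²⁺(aq)] ≈ 0.0061 M.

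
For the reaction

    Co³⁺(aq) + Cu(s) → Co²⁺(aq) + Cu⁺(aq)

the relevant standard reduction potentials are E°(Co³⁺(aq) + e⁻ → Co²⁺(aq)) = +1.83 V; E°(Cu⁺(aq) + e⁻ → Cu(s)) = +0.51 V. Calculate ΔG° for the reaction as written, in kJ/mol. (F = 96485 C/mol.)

−127 kJ/mol

In the reaction as written Co³⁺(aq) is reduced, so the Co³⁺/Co²⁺ couple is the cathode and Cu⁺/Cu is the anode.
E°cell = +1.83 − (+0.51) = +1.32 V; balancing electrons gives n = 1.
ΔG° = −nFE°cell = −(1)(96485)(+1.32) J/mol = −127 kJ/mol.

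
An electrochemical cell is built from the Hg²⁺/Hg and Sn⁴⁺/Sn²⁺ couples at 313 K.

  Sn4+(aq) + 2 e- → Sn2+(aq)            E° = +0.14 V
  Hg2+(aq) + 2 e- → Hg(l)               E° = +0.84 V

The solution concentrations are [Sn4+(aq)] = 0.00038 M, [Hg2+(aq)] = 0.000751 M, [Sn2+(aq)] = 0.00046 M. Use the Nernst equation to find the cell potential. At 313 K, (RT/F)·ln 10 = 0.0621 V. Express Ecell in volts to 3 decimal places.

+0.606 V

Hg²⁺/Hg is reduced (cathode, E° = +0.84 V) and Sn⁴⁺/Sn²⁺ is oxidized (anode).
The standard potential is +0.84 − (+0.14) = +0.70 V and the balanced reaction transfers n = 2 electrons.
The balanced reaction is Hg2+(aq) + Sn2+(aq) → Hg(l) + Sn4+(aq), so Q = [Sn4+(aq)] / ([Hg2+(aq)]·[Sn2+(aq)]) = 1.1×10^3 and log Q = 3.041.
By the Nernst equation, E = +0.70 − (0.0621/2)·(3.041) = +0.606 V.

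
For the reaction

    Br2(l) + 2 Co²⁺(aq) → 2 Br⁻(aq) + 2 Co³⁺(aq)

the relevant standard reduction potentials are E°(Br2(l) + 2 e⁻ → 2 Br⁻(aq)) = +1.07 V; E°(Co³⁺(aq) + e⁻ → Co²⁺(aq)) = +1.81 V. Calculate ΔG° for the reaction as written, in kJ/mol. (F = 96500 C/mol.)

+143 kJ/mol

In the reaction as written Br2(l) is reduced, so the Br₂/Br⁻ couple is the cathode and Co³⁺/Co²⁺ is the anode.
E°cell = +1.07 − (+1.81) = −0.74 V; balancing electrons gives n = 2.
ΔG° = −nFE°cell = −(2)(96500)(−0.74) J/mol = +143 kJ/mol.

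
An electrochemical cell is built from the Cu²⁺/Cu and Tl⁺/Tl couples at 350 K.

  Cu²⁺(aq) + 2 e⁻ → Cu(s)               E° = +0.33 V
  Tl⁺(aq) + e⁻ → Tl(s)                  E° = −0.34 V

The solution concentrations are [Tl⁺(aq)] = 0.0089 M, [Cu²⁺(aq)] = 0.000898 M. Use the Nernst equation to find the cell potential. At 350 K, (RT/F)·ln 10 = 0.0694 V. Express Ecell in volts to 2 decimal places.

Cu²⁺/Cu is reduced (cathode, E° = +0.33 V) and Tl⁺/Tl is oxidized (anode).
E°cell = +0.33 − (−0.34) = +0.67 V, with n = 2 electrons transferred.
Balancing gives Cu²⁺(aq) + 2 Tl(s) → Cu(s) + 2 Tl⁺(aq); hence Q = [Tl⁺(aq)]^2 / [Cu²⁺(aq)] = 0.0882 (log Q = −1.054).
By the Nernst equation, E = +0.67 − (0.0694/2)·(−1.054) = +0.71 V.

+0.71 V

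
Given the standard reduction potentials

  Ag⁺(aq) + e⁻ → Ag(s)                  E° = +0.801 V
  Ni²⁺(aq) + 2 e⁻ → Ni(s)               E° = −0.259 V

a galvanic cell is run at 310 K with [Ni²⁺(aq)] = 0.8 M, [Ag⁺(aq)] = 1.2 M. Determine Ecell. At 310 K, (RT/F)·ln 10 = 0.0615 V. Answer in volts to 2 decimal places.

+1.07 V

The Ag⁺/Ag couple has the more positive E°, so it is the cathode; Ni²⁺/Ni is the anode.
E°cell = E°cat − E°an = +0.801 − (−0.259) = +1.060 V; n = 2.
For the overall reaction 2 Ag⁺(aq) + Ni(s) → 2 Ag(s) + Ni²⁺(aq), Q = [Ni²⁺(aq)] / [Ag⁺(aq)]^2 = 0.556, giving log Q = −0.255.
E = E° − (0.0615/n)·log Q = +1.060 − (0.0615/2)(−0.255) = +1.07 V.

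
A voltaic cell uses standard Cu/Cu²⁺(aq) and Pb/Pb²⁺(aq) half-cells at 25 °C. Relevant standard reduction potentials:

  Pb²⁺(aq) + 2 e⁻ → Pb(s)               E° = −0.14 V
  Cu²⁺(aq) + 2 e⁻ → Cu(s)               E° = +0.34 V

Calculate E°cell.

+0.48 V

The Cu²⁺/Cu couple has the higher E°, so Cu ion is reduced (cathode) and Pb is oxidized (anode).
E°cell = E°(cathode) − E°(anode) = +0.34 − (−0.14) = +0.48 V.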